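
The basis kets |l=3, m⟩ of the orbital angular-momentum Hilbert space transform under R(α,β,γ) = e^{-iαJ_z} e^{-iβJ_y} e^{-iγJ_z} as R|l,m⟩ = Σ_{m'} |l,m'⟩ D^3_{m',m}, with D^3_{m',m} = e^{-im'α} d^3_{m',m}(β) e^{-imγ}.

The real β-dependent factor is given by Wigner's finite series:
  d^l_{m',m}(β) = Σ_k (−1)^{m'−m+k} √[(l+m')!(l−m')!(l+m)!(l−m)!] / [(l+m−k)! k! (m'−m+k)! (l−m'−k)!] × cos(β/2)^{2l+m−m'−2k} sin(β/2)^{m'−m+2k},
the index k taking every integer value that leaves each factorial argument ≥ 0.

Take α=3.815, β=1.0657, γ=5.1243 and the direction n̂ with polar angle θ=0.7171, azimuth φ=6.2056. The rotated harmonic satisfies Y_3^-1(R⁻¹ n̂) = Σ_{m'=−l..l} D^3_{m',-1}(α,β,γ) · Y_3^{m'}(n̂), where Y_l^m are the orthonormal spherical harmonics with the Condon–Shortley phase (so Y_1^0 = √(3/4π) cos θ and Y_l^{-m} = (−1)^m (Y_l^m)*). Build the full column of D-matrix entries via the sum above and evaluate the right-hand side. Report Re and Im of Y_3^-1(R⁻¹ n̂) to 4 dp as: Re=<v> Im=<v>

Need the full column D^3_{m',-1} for m'=−3..3 at α=3.815, β=1.0657, γ=5.1243.
cos(β/2)=0.861363, sin(β/2)=0.507990
d^3_{-3,-1}: single k=2 term ⇒ +0.550175;  D = -0.358397-0.417426i
d^3_{-2,-1}: k∈[1..2] ⇒ +0.761704 -0.529852 = +0.231852;  D = +0.227769+0.043316i
d^3_{-1,-1}: k∈[0..2] ⇒ +0.408429 -1.136437 +0.296446 = -0.431562;  D = +0.381696-0.201380i
d^3_{0,-1}: k∈[0..2] ⇒ -0.834404 +0.870636 -0.100938 = -0.064707;  D = -0.025906+0.059294i
d^3_{1,-1}: k∈[0..2] ⇒ +0.852328 -0.395261 +0.017184 = +0.474251;  D = +0.122606+0.458128i
d^3_{2,-1}: k∈[0..1] ⇒ -0.529852 +0.092143 = -0.437709;  D = +0.352155+0.259953i
d^3_{3,-1}: single k=0 term ⇒ +0.191355;  D = +0.191220-0.007177i
Y_3^{m'}(θ=0.7171,φ=6.2056) and Σ D·Y over m':
  (-0.3584-0.4174i)·(+0.1152+0.0273i)  (+0.2278+0.0433i)·(+0.3287+0.0514i)  (+0.3817-0.2014i)·(+0.3897+0.0303i)  (-0.0259+0.0593i)·(-0.0449+0.0000i)  (+0.1226+0.4581i)·(-0.3897+0.0303i)  (+0.3522+0.2600i)·(+0.3287-0.0514i)  (+0.1912-0.0072i)·(-0.1152+0.0273i)
Y_3^-1(R⁻¹ n̂) = +0.244379-0.202961i

Re=0.2444 Im=-0.2030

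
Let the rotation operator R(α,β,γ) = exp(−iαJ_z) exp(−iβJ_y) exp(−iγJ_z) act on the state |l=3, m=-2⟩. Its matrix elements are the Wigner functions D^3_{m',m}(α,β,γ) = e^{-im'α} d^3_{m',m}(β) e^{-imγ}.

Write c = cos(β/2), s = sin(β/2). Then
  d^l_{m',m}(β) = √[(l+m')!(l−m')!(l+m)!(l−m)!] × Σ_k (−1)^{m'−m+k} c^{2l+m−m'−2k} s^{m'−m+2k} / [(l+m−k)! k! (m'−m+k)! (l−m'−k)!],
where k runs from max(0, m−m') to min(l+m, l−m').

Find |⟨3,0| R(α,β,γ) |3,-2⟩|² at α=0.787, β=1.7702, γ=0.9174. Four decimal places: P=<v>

P=0.0679

First d^3_{0,-2}(β=1.7702), then the phase factors e^{-i(0)α} and e^{-i(-2)γ}:
Half-angle: c=0.633212, s=0.773978. N=√(6·6·1·120)=65.726707
k: max(0,(-2)−(0))=0 … min(3+(-2),3−(0))=1
  k=0: (−1)^2·65.7267/(12)·0.6332^4·0.7740^2 = +0.527491
  k=1: (−1)^3·65.7267/(12)·0.6332^2·0.7740^4 = -0.788087
d^3_{0,-2}(1.7702) = +0.527491 -0.788087 = -0.260596
|D^3_{0,-2}|² = |d^3_{0,-2}(β)|² = (-0.260596)² = 0.067910 (the z-rotation phases have unit modulus)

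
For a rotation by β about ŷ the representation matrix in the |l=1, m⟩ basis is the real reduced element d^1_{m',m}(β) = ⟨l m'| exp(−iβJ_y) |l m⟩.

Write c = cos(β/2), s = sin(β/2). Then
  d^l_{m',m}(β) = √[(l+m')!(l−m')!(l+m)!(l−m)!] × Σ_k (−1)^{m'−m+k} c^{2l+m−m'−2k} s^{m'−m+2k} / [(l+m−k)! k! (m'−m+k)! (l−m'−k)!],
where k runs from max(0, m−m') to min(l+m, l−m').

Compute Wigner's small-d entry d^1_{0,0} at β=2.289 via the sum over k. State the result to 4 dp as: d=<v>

d=-0.6580

d^1_{0,0}(β=2.289) via Wigner's sum:
With c≡cos(β/2)=0.413501 and s≡sin(β/2)=0.910503, N=[1·1·1·1]^{1/2}=1.000000
k: max(0,(0)−(0))=0 … min(1+(0),1−(0))=1
  k=0: (−1)^0·1.0000/(1)·0.4135^2·0.9105^0 = +0.170983
  k=1: (−1)^1·1.0000/(1)·0.4135^0·0.9105^2 = -0.829017
d^1_{0,0}(2.289) = +0.170983 -0.829017 = -0.658033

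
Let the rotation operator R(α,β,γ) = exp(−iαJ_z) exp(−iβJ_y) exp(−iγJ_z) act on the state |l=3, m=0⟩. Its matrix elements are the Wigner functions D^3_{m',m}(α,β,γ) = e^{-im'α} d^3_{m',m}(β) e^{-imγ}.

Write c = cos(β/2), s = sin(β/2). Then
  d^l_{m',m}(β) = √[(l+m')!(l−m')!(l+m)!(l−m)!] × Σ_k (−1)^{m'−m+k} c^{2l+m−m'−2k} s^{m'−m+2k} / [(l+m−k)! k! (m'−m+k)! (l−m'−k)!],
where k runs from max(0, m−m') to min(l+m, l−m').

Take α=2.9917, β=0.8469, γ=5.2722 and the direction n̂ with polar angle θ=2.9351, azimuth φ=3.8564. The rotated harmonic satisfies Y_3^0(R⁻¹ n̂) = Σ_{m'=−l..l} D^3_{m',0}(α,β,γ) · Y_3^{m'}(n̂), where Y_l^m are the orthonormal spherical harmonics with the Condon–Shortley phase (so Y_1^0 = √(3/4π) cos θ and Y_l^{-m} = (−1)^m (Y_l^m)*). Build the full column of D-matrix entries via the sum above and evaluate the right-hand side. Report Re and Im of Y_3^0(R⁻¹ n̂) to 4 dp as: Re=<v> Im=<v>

Re=0.3061 Im=0.0000

Need the full column D^3_{m',0} for m'=−3..3 at α=2.9917, β=0.8469, γ=5.2722.
cos(β/2)=0.911677, sin(β/2)=0.410908
d^3_{-3,0}: single k=3 term ⇒ +0.235110;  D = -0.211737+0.102197i
d^3_{-2,0}: k∈[2..3] ⇒ +0.638872 -0.129784 = +0.509088;  D = +0.486382-0.150341i
d^3_{-1,0}: k∈[1..3] ⇒ +0.896478 -0.546347 +0.036996 = +0.387127;  D = -0.382786+0.057810i
d^3_{0,0}: k∈[0..3] ⇒ +0.574176 -1.049773 +0.213257 -0.004814 = -0.267154;  D = -0.267154+0.000000i
d^3_{1,0}: k∈[0..2] ⇒ -0.896478 +0.546347 -0.036996 = -0.387127;  D = +0.382786+0.057810i
d^3_{2,0}: k∈[0..1] ⇒ +0.638872 -0.129784 = +0.509088;  D = +0.486382+0.150341i
d^3_{3,0}: single k=0 term ⇒ -0.235110;  D = +0.211737+0.102197i
Y_3^{m'}(θ=2.9351,φ=3.8564) and Σ D·Y over m':
  (-0.2117+0.1022i)·(+0.0020+0.0030i)  (+0.4864-0.1503i)·(-0.0059+0.0416i)  (-0.3828+0.0578i)·(-0.1896+0.1646i)  (-0.2672+0.0000i)·(-0.6537+0.0000i)  (+0.3828+0.0578i)·(+0.1896+0.1646i)  (+0.4864+0.1503i)·(-0.0059-0.0416i)  (+0.2117+0.1022i)·(-0.0020+0.0030i)
Y_3^0(R⁻¹ n̂) = +0.306123+0.000000i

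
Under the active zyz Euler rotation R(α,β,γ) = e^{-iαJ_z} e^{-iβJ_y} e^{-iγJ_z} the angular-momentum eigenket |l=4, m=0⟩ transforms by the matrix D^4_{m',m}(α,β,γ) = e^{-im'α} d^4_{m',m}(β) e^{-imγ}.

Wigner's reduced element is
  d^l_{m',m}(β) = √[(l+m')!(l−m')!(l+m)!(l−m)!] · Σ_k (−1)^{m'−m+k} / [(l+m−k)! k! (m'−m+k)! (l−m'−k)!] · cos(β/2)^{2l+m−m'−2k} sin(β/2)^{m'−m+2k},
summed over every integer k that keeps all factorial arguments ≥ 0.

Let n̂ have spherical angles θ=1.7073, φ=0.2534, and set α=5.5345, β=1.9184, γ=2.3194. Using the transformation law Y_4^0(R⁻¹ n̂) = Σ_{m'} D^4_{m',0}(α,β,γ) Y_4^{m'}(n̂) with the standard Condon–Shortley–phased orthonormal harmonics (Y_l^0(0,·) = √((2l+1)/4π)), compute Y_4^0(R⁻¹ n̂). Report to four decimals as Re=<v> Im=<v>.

Re=-0.3018 Im=0.0000

Need the full column D^4_{m',0} for m'=−4..4 at α=5.5345, β=1.9184, γ=2.3194.
cos(β/2)=0.574175, sin(β/2)=0.818732
d^4_{-4,0}: single k=4 term ⇒ +0.408597;  D = -0.404199-0.059788i
d^4_{-3,0}: k∈[3..4] ⇒ +0.405240 -0.823962 = -0.418722;  D = +0.261743+0.326832i
d^4_{-2,0}: k∈[2..4] ⇒ +0.227862 -1.235480 +0.942025 = -0.065593;  D = -0.004812+0.065417i
d^4_{-1,0}: k∈[1..4] ⇒ +0.075330 -0.918997 +1.868571 -0.633218 = +0.391685;  D = +0.286942-0.266611i
d^4_{0,0}: k∈[0..4] ⇒ +0.011813 -0.384300 +1.758119 -1.588770 +0.201900 = -0.001238;  D = -0.001238+0.000000i
d^4_{1,0}: k∈[0..3] ⇒ -0.075330 +0.918997 -1.868571 +0.633218 = -0.391685;  D = -0.286942-0.266611i
d^4_{2,0}: k∈[0..2] ⇒ +0.227862 -1.235480 +0.942025 = -0.065593;  D = -0.004812-0.065417i
d^4_{3,0}: k∈[0..1] ⇒ -0.405240 +0.823962 = +0.418722;  D = -0.261743+0.326832i
d^4_{4,0}: single k=0 term ⇒ +0.408597;  D = -0.404199+0.059788i
Y_4^{m'}(θ=1.7073,φ=0.2534) and Σ D·Y over m':
  (-0.4042-0.0598i)·(+0.2254-0.3618i)  (+0.2617+0.3268i)·(-0.1200+0.1141i)  (-0.0048+0.0654i)·(-0.2498+0.1387i)  (+0.2869-0.2666i)·(+0.1772-0.0459i)  (-0.0012+0.0000i)·(+0.2599+0.0000i)  (-0.2869-0.2666i)·(-0.1772-0.0459i)  (-0.0048-0.0654i)·(-0.2498-0.1387i)  (-0.2617+0.3268i)·(+0.1200+0.1141i)  (-0.4042+0.0598i)·(+0.2254+0.3618i)
Y_4^0(R⁻¹ n̂) = -0.301759+0.000000i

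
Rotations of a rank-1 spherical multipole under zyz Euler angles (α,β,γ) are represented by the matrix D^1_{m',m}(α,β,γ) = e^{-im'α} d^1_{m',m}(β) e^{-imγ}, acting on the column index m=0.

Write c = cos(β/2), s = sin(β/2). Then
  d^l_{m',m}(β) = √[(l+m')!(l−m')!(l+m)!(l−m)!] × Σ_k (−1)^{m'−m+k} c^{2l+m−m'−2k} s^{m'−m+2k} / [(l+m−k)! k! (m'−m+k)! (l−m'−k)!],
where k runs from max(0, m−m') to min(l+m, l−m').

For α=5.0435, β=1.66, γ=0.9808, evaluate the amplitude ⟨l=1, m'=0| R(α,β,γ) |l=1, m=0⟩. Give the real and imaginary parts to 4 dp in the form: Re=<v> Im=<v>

Re=-0.0891 Im=0.0000

First d^1_{0,0}(β=1.66), then the phase factors e^{-i(0)α} and e^{-i(0)γ}:
c=cos(1.66/2)=0.674876, s=sin(1.66/2)=0.737931; N=√[1·1·1·1]=1.000000
k: max(0,(0)−(0))=0 … min(1+(0),1−(0))=1
  k=0: (−1)^0·1.0000/(1)·0.6749^2·0.7379^0 = +0.455457
  k=1: (−1)^1·1.0000/(1)·0.6749^0·0.7379^2 = -0.544543
d^1_{0,0}(1.66) = +0.455457 -0.544543 = -0.089085
Phases: e^{-i·(0)·5.0435}=+1.000000+0.000000i, e^{-i·(0)·0.9808}=+1.000000+0.000000i ⇒ D=-0.089085+0.000000i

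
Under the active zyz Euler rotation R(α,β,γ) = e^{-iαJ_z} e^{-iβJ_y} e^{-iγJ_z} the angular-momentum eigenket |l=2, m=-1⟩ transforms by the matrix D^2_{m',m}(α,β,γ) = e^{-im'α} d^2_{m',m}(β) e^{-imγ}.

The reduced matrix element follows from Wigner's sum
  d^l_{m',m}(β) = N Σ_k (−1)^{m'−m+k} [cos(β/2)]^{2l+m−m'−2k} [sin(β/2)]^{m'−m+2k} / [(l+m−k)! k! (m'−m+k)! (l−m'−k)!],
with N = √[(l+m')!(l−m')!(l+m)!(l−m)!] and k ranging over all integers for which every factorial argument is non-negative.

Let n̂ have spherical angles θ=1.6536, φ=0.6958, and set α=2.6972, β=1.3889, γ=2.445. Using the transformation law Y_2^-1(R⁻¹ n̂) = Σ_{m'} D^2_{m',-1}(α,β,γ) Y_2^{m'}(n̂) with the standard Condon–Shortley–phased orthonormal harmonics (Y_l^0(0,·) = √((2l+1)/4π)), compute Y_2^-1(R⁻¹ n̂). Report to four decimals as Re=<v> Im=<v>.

Need the full column D^2_{m',-1} for m'=−2..2 at α=2.6972, β=1.3889, γ=2.445.
cos(β/2)=0.768406, sin(β/2)=0.639963
d^2_{-2,-1}: single k=1 term ⇒ +0.580707;  D = +0.008467+0.580645i
d^2_{-1,-1}: k∈[0..1] ⇒ +0.348628 -0.725458 = -0.376830;  D = -0.157025+0.342555i
d^2_{0,-1}: k∈[0..1] ⇒ -0.711217 +0.493322 = -0.217895;  D = +0.167133-0.139803i
d^2_{1,-1}: k∈[0..1] ⇒ +0.725458 -0.167733 = +0.557724;  D = +0.540081-0.139172i
d^2_{2,-1}: single k=0 term ⇒ -0.402796;  D = +0.395380+0.076939i
Y_2^{m'}(θ=1.6536,φ=0.6958) and Σ D·Y over m':
  (+0.0085+0.5806i)·(+0.0684-0.3775i)  (-0.1570+0.3426i)·(-0.0489+0.0408i)  (+0.1671-0.1398i)·(-0.3089+0.0000i)  (+0.5401-0.1392i)·(+0.0489+0.0408i)  (+0.3954+0.0769i)·(+0.0684+0.3775i)
Y_2^-1(R⁻¹ n̂) = +0.191897+0.226298i

Re=0.1919 Im=0.2263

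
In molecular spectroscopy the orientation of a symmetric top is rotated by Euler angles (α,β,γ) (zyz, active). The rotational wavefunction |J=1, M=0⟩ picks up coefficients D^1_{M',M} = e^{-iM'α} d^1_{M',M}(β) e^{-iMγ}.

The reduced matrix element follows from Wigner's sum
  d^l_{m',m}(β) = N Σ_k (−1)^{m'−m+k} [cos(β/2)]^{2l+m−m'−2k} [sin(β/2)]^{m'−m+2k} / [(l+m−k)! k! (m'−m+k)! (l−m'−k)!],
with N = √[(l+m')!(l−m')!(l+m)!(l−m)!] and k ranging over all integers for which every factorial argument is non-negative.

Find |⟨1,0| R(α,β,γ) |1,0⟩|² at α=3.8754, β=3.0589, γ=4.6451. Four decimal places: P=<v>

P=0.9932

First d^1_{0,0}(β=3.0589), then the phase factors e^{-i(0)α} and e^{-i(0)γ}:
Half-angle: c=0.041335, s=0.999145. N=√(1·1·1·1)=1.000000
k: max(0,(0)−(0))=0 … min(1+(0),1−(0))=1
  k=0: (−1)^0·1.0000/(1)·0.0413^2·0.9991^0 = +0.001709
  k=1: (−1)^1·1.0000/(1)·0.0413^0·0.9991^2 = -0.998291
d^1_{0,0}(3.0589) = +0.001709 -0.998291 = -0.996583
|D^1_{0,0}|² = |d^1_{0,0}(β)|² = (-0.996583)² = 0.993177 (the z-rotation phases have unit modulus)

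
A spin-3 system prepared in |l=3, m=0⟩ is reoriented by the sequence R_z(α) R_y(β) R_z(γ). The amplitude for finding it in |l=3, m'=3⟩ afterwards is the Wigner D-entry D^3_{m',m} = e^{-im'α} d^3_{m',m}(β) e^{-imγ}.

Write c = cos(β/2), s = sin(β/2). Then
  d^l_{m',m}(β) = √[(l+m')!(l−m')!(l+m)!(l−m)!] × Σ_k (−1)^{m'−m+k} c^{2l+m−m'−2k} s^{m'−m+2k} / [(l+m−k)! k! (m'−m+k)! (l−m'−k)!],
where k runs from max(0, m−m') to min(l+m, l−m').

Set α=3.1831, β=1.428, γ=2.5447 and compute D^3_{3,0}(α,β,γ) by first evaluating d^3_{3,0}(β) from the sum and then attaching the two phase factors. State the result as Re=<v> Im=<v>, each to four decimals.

Split into d^3_{3,0}(β=1.428) × two z-phases.
Half-angle: c=0.755748, s=0.654862. N=√(720·1·6·6)=160.996894
k: max(0,(0)−(3))=0 … min(3+(0),3−(3))=0
  k=0: (−1)^3·160.9969/(36)·0.7557^3·0.6549^3 = -0.542121
d^3_{3,0}(1.428) = -0.542121
Phases: e^{-i·(3)·3.1831}=-0.992257+0.124200i, e^{-i·(0)·2.5447}=+1.000000+0.000000i ⇒ D=+0.537923-0.067332i

Re=0.5379 Im=-0.0673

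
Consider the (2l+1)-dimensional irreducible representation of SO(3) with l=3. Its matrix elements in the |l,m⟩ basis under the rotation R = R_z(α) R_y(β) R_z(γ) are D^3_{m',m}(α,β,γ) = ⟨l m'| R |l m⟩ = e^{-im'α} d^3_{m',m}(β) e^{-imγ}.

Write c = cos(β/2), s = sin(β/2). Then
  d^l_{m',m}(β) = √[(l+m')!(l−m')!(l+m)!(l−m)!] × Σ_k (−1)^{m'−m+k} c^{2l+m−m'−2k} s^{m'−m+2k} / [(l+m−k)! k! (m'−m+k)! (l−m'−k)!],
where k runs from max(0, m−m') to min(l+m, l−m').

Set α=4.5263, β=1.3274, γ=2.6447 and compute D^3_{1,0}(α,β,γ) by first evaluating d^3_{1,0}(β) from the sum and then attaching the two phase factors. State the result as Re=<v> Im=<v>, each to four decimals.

D^3_{1,0}(4.5263,1.3274,2.6447) = e^{-i·1·4.5263}·d^3_{1,0}(1.3274)·e^{-i·0·2.6447}. Compute d first:
With c≡cos(β/2)=0.787718 and s≡sin(β/2)=0.616036, N=[24·2·6·6]^{1/2}=41.569219
The bounds max(0,m−m')=0 and min(l+m,l−m')=2 give 3 terms
  k=0: (−1)^1·41.5692/(12)·0.7877^5·0.6160^1 = -0.647219
  k=1: (−1)^2·41.5692/(4)·0.7877^3·0.6160^3 = +1.187523
  k=2: (−1)^3·41.5692/(12)·0.7877^1·0.6160^5 = -0.242098
d^3_{1,0}(1.3274) = -0.647219 +1.187523 -0.242098 = +0.298207
D = (-0.185017+0.982735i)·(+0.298207)·(+1.000000+0.000000i) = -0.055173+0.293058i

Re=-0.0552 Im=0.2931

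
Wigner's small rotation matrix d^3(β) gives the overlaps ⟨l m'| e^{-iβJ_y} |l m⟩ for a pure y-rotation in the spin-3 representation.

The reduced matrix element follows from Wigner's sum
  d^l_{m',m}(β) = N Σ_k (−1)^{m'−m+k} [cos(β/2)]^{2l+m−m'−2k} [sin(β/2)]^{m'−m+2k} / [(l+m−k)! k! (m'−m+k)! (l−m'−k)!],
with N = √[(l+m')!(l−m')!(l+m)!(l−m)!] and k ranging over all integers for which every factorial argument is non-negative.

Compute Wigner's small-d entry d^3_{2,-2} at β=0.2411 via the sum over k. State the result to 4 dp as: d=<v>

d^3_{2,-2}(β=0.2411) via Wigner's sum:
With c≡cos(β/2)=0.992743 and s≡sin(β/2)=0.120258, N=[120·1·1·120]^{1/2}=120.000000
The bounds max(0,m−m')=0 and min(l+m,l−m')=1 give 2 terms
  k=0: (−1)^4·120.0000/(24)·0.9927^2·0.1203^4 = +0.001031
  k=1: (−1)^5·120.0000/(120)·0.9927^0·0.1203^6 = -0.000003
d^3_{2,-2}(0.2411) = +0.001031 -0.000003 = +0.001028

d=0.0010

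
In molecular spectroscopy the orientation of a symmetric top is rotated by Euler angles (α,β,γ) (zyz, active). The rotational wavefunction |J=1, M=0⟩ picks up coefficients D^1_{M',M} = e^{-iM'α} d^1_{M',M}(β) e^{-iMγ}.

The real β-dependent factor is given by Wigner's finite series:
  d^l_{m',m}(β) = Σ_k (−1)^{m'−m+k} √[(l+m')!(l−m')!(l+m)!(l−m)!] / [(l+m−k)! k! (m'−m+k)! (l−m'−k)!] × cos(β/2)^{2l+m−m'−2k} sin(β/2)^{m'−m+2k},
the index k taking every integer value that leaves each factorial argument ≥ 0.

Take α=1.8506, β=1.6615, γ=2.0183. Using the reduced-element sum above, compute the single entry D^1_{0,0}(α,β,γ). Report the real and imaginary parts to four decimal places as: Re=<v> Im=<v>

D^1_{0,0}(1.8506,1.6615,2.0183) = e^{-i·0·1.8506}·d^1_{0,0}(1.6615)·e^{-i·0·2.0183}. Compute d first:
c=cos(1.6615/2)=0.674322, s=sin(1.6615/2)=0.738437; N=√[1·1·1·1]=1.000000
k: max(0,(0)−(0))=0 … min(1+(0),1−(0))=1
  k=0: (−1)^0·1.0000/(1)·0.6743^2·0.7384^0 = +0.454710
  k=1: (−1)^1·1.0000/(1)·0.6743^0·0.7384^2 = -0.545290
d^1_{0,0}(1.6615) = +0.454710 -0.545290 = -0.090579
D = (+1.000000+0.000000i)·(-0.090579)·(+1.000000+0.000000i) = -0.090579+0.000000i

Re=-0.0906 Im=0.0000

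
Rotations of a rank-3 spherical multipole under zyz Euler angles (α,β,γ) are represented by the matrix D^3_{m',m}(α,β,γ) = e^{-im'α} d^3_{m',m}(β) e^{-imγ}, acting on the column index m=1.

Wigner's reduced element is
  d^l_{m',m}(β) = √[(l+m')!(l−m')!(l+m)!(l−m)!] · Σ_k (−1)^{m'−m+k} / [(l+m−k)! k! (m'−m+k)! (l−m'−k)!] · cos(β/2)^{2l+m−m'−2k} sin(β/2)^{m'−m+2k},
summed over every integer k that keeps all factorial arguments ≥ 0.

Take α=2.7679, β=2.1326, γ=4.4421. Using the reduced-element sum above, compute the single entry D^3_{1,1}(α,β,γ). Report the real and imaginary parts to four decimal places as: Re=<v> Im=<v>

Split into d^3_{1,1}(β=2.1326) × two z-phases.
With c≡cos(β/2)=0.483367 and s≡sin(β/2)=0.875418, N=[24·2·24·2]^{1/2}=48.000000
The bounds max(0,m−m')=0 and min(l+m,l−m')=2 give 3 terms
  k=0: (−1)^0·48.0000/(48)·0.4834^6·0.8754^0 = +0.012754
  k=1: (−1)^1·48.0000/(6)·0.4834^4·0.8754^2 = -0.334678
  k=2: (−1)^2·48.0000/(8)·0.4834^2·0.8754^4 = +0.823316
d^3_{1,1}(2.1326) = +0.012754 -0.334678 +0.823316 = +0.501392
Phases: e^{-i·(1)·2.7679}=-0.930986-0.365056i, e^{-i·(1)·4.4421}=-0.267010+0.963694i ⇒ D=+0.301028-0.400969i

Re=0.3010 Im=-0.4010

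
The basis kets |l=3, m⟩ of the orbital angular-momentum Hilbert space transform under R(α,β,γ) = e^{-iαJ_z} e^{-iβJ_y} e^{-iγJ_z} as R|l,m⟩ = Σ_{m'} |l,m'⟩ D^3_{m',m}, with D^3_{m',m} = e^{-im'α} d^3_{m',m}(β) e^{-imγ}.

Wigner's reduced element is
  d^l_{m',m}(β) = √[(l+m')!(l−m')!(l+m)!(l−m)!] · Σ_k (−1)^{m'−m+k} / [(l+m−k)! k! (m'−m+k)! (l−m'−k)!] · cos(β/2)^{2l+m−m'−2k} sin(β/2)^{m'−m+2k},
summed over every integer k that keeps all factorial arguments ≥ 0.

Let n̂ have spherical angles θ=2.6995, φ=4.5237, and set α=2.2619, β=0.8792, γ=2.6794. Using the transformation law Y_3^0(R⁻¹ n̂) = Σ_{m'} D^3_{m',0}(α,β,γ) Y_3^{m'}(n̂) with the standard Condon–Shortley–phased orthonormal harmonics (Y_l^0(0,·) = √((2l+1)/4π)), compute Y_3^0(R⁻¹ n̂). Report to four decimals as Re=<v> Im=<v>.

Need the full column D^3_{m',0} for m'=−3..3 at α=2.2619, β=0.8792, γ=2.6794.
cos(β/2)=0.904922, sin(β/2)=0.425578
d^3_{-3,0}: single k=3 term ⇒ +0.255437;  D = +0.223859+0.123027i
d^3_{-2,0}: k∈[2..3] ⇒ +0.665216 -0.147129 = +0.518087;  D = -0.097127-0.508901i
d^3_{-1,0}: k∈[1..3] ⇒ +0.894592 -0.593583 +0.043762 = +0.344771;  D = -0.219753+0.265661i
d^3_{0,0}: k∈[0..3] ⇒ +0.549119 -1.093061 +0.241757 -0.005941 = -0.308126;  D = -0.308126+0.000000i
d^3_{1,0}: k∈[0..2] ⇒ -0.894592 +0.593583 -0.043762 = -0.344771;  D = +0.219753+0.265661i
d^3_{2,0}: k∈[0..1] ⇒ +0.665216 -0.147129 = +0.518087;  D = -0.097127+0.508901i
d^3_{3,0}: single k=0 term ⇒ -0.255437;  D = -0.223859+0.123027i
Y_3^{m'}(θ=2.6995,φ=4.5237) and Σ D·Y over m':
  (+0.2239+0.1230i)·(+0.0175-0.0276i)  (-0.0971-0.5089i)·(+0.1572+0.0623i)  (-0.2198+0.2657i)·(-0.0800+0.4190i)  (-0.3081+0.0000i)·(-0.3659+0.0000i)  (+0.2198+0.2657i)·(+0.0800+0.4190i)  (-0.0971+0.5089i)·(+0.1572-0.0623i)  (-0.2239+0.1230i)·(-0.0175-0.0276i)
Y_3^0(R⁻¹ n̂) = -0.027184+0.000000i

Re=-0.0272 Im=0.0000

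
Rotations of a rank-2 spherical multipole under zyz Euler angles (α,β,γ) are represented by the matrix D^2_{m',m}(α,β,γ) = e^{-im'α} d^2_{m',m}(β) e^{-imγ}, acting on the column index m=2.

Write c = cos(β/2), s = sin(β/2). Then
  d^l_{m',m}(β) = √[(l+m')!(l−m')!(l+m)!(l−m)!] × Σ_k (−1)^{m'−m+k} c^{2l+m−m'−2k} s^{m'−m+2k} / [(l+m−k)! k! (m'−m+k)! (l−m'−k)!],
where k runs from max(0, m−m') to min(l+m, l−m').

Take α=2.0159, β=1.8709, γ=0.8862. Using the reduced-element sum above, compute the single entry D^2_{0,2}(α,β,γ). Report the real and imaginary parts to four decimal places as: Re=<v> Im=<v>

Re=-0.1119 Im=-0.5475

First d^2_{0,2}(β=1.8709), then the phase factors e^{-i(0)α} and e^{-i(2)γ}:
c=cos(1.8709/2)=0.593456, s=sin(1.8709/2)=0.804866; N=√[2·2·24·1]=9.797959
The bounds max(0,m−m')=2 and min(l+m,l−m')=2 give 1 term
  k=2: (−1)^0·9.7980/(4)·0.5935^2·0.8049^2 = +0.558857
d^2_{0,2}(1.8709) = +0.558857
Attach z-rotation phases: D = e^{-i(0)(2.0159)}·(+0.558857)·e^{-i(2)(0.8862)} = -0.111906-0.547538i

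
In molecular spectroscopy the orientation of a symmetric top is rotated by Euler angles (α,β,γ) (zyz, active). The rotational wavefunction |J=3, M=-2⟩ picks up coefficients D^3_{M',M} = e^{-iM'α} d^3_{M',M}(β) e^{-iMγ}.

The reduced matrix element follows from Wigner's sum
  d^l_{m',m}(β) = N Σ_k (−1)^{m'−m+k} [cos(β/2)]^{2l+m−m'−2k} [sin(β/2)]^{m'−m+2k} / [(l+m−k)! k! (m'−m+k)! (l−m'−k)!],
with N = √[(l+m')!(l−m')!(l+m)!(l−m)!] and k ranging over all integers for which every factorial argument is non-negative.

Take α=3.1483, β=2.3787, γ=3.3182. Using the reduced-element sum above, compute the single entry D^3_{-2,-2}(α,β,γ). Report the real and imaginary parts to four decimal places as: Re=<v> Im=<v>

Re=-0.0747 Im=-0.0287

Split into d^3_{-2,-2}(β=2.3787) × two z-phases.
Half-angle: c=0.372263, s=0.928127. N=√(1·120·1·120)=120.000000
k: max(0,(-2)−(-2))=0 … min(3+(-2),3−(-2))=1
  k=0: (−1)^0·120.0000/(120)·0.3723^6·0.9281^0 = +0.002661
  k=1: (−1)^1·120.0000/(24)·0.3723^4·0.9281^2 = -0.082715
d^3_{-2,-2}(2.3787) = +0.002661 -0.082715 = -0.080054
Attach z-rotation phases: D = e^{-i(-2)(3.1483)}·(-0.080054)·e^{-i(-2)(3.3182)} = -0.074734-0.028697i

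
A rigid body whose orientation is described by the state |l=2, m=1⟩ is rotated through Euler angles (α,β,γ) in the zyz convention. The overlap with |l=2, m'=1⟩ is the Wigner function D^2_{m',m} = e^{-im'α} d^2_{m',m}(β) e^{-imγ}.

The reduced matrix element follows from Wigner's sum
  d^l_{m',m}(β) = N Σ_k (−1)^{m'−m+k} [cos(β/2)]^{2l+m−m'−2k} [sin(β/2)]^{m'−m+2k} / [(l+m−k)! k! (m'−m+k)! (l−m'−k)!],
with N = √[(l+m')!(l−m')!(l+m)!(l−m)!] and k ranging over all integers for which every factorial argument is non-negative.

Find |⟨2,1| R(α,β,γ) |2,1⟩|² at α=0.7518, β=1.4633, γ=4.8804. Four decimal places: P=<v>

First d^2_{1,1}(β=1.4633), then the phase factors e^{-i(1)α} and e^{-i(1)γ}:
With c≡cos(β/2)=0.744073 and s≡sin(β/2)=0.668098, N=[6·1·6·1]^{1/2}=6.000000
k: max(0,(1)−(1))=0 … min(2+(1),2−(1))=1
  k=0: (−1)^0·6.0000/(6)·0.7441^4·0.6681^0 = +0.306522
  k=1: (−1)^1·6.0000/(2)·0.7441^2·0.6681^2 = -0.741367
d^2_{1,1}(1.4633) = +0.306522 -0.741367 = -0.434844
|D^2_{1,1}|² = |d^2_{1,1}(β)|² = (-0.434844)² = 0.189090 (the z-rotation phases have unit modulus)

P=0.1891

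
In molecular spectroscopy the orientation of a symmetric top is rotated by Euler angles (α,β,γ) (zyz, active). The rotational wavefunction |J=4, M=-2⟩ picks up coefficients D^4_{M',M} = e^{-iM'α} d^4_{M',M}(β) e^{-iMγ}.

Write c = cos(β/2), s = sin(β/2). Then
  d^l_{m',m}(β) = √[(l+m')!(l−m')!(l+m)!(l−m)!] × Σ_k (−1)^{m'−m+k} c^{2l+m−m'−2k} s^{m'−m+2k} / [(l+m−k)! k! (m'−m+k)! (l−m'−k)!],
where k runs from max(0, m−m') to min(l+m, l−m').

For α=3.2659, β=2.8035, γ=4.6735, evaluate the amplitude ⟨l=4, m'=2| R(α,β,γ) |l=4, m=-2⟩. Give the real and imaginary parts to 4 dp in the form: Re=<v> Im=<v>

Re=-0.5600 Im=0.1896

Split into d^4_{2,-2}(β=2.8035) × two z-phases.
With c≡cos(β/2)=0.168242 and s≡sin(β/2)=0.985746, N=[720·2·2·720]^{1/2}=1440.000000
Admissible k: 0..2 (factorial args all ≥0)
  k=0: (−1)^4·1440.0000/(96)·0.1682^4·0.9857^4 = +0.011347
  k=1: (−1)^5·1440.0000/(120)·0.1682^2·0.9857^6 = -0.311631
  k=2: (−1)^6·1440.0000/(1440)·0.1682^0·0.9857^8 = +0.891495
d^4_{2,-2}(2.8035) = +0.011347 -0.311631 +0.891495 = +0.591211
Attach z-rotation phases: D = e^{-i(2)(3.2659)}·(+0.591211)·e^{-i(-2)(4.6735)} = -0.559998+0.189559i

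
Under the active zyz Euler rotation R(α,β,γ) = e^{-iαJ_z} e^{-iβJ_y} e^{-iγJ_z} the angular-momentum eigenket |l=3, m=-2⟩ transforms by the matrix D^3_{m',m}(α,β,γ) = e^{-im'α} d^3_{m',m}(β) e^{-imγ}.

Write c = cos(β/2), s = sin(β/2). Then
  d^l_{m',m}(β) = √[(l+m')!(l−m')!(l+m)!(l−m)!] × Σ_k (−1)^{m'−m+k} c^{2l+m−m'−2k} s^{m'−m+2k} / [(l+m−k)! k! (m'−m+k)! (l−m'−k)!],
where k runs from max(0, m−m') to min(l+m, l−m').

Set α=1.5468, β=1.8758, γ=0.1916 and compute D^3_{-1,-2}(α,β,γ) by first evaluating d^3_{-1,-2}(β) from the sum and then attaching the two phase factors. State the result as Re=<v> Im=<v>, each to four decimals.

Re=-0.1763 Im=0.4695

First d^3_{-1,-2}(β=1.8758), then the phase factors e^{-i(-1)α} and e^{-i(-2)γ}:
Half-angle: c=0.591483, s=0.806318. N=√(2·24·1·120)=75.894664
Admissible k: 0..1 (factorial args all ≥0)
  k=0: (−1)^1·75.8947/(24)·0.5915^5·0.8063^1 = -0.184593
  k=1: (−1)^2·75.8947/(12)·0.5915^3·0.8063^3 = +0.686080
d^3_{-1,-2}(1.8758) = -0.184593 +0.686080 = +0.501486
Phases: e^{-i·(-1)·1.5468}=+0.023994+0.999712i, e^{-i·(-2)·0.1916}=+0.927473+0.373890i ⇒ D=-0.176287+0.469480i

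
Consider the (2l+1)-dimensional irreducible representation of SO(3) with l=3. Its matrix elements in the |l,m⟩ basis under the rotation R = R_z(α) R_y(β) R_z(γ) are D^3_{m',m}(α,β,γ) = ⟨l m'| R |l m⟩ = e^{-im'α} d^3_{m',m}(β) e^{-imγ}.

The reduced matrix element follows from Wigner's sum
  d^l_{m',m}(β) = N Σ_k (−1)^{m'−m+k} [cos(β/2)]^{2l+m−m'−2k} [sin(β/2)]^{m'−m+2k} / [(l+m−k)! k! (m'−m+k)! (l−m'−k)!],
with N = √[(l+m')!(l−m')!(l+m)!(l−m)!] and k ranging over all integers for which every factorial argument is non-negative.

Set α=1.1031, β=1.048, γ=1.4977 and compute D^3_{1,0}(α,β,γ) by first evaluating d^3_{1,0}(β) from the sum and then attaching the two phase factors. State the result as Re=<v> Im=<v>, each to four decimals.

D^3_{1,0}(1.1031,1.048,1.4977) = e^{-i·1·1.1031}·d^3_{1,0}(1.048)·e^{-i·0·1.4977}. Compute d first:
With c≡cos(β/2)=0.865825 and s≡sin(β/2)=0.500347, N=[24·2·6·6]^{1/2}=41.569219
Admissible k: 0..2 (factorial args all ≥0)
  k=0: (−1)^1·41.5692/(12)·0.8658^5·0.5003^1 = -0.843358
  k=1: (−1)^2·41.5692/(4)·0.8658^3·0.5003^3 = +0.844922
  k=2: (−1)^3·41.5692/(12)·0.8658^1·0.5003^5 = -0.094054
d^3_{1,0}(1.048) = -0.843358 +0.844922 -0.094054 = -0.092490
Attach z-rotation phases: D = e^{-i(1)(1.1031)}·(-0.092490)·e^{-i(0)(1.4977)} = -0.041698+0.082558i

Re=-0.0417 Im=0.0826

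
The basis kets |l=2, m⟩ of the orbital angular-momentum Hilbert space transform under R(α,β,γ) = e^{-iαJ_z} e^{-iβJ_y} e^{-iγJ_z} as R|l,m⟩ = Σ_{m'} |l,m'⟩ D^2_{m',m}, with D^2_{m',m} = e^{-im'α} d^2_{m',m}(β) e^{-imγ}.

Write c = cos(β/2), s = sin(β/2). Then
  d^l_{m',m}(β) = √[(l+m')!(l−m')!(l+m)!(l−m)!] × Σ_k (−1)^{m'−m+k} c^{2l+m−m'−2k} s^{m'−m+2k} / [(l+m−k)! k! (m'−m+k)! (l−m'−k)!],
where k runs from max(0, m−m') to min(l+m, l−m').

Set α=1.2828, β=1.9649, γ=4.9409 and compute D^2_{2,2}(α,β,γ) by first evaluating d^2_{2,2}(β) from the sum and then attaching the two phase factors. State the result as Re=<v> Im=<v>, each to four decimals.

First d^2_{2,2}(β=1.9649), then the phase factors e^{-i(2)α} and e^{-i(2)γ}:
With c≡cos(β/2)=0.554986 and s≡sin(β/2)=0.831860, N=[24·1·24·1]^{1/2}=24.000000
The bounds max(0,m−m')=0 and min(l+m,l−m')=0 give 1 term
  k=0: (−1)^0·24.0000/(24)·0.5550^4·0.8319^0 = +0.094870
d^2_{2,2}(1.9649) = +0.094870
Attach z-rotation phases: D = e^{-i(2)(1.2828)}·(+0.094870)·e^{-i(2)(4.9409)} = +0.094199+0.011260i

Re=0.0942 Im=0.0113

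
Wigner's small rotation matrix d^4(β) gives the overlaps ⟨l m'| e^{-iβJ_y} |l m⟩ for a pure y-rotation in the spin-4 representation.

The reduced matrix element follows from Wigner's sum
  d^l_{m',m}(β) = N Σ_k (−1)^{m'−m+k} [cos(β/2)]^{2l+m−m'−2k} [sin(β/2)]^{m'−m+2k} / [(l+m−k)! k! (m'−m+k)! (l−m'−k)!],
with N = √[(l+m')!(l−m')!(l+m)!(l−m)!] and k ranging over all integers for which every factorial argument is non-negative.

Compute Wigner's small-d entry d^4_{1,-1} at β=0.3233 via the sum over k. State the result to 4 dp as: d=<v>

d^4_{1,-1}(β=0.3233) via Wigner's sum:
With c≡cos(β/2)=0.986963 and s≡sin(β/2)=0.160947, N=[120·6·6·120]^{1/2}=720.000000
The bounds max(0,m−m')=0 and min(l+m,l−m')=3 give 4 terms
  k=0: (−1)^2·720.0000/(72)·0.9870^6·0.1609^2 = +0.239426
  k=1: (−1)^3·720.0000/(24)·0.9870^4·0.1609^4 = -0.019101
  k=2: (−1)^4·720.0000/(48)·0.9870^2·0.1609^6 = +0.000254
  k=3: (−1)^5·720.0000/(720)·0.9870^0·0.1609^8 = -0.000000
d^4_{1,-1}(0.3233) = +0.239426 -0.019101 +0.000254 -0.000000 = +0.220578

d=0.2206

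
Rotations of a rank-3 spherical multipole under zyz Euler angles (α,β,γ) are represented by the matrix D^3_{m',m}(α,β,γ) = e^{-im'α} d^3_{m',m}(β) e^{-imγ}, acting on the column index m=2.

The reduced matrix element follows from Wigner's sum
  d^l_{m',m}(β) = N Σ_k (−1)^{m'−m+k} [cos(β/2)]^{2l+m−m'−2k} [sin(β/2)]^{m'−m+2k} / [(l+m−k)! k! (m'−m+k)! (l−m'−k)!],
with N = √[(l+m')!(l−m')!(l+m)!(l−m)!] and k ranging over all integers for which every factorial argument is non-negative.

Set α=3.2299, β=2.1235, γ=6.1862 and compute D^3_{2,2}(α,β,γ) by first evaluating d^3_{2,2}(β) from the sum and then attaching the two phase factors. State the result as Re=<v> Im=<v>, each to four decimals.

D^3_{2,2}(3.2299,2.1235,6.1862) = e^{-i·2·3.2299}·d^3_{2,2}(2.1235)·e^{-i·2·6.1862}. Compute d first:
With c≡cos(β/2)=0.487345 and s≡sin(β/2)=0.873210, N=[120·1·120·1]^{1/2}=120.000000
k∈{0,1} keeps every argument non-negative
  k=0: (−1)^0·120.0000/(120)·0.4873^6·0.8732^0 = +0.013397
  k=1: (−1)^1·120.0000/(24)·0.4873^4·0.8732^2 = -0.215056
d^3_{2,2}(2.1235) = +0.013397 -0.215056 = -0.201659
Attach z-rotation phases: D = e^{-i(2)(3.2299)}·(-0.201659)·e^{-i(2)(6.1862)} = -0.201629-0.003500i

Re=-0.2016 Im=-0.0035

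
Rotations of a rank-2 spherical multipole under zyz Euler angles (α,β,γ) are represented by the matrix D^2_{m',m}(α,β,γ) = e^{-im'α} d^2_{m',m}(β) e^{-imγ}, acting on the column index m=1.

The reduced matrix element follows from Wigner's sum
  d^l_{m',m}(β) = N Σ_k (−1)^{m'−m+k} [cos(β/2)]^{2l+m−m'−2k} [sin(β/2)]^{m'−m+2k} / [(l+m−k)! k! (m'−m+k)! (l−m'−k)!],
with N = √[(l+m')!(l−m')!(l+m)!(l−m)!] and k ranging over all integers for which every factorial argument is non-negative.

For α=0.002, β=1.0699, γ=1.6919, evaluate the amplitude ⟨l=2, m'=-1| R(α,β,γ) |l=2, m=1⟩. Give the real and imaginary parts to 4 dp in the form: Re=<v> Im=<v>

Re=-0.0605 Im=-0.5059

First d^2_{-1,1}(β=1.0699), then the phase factors e^{-i(-1)α} and e^{-i(1)γ}:
Half-angle: c=0.860294, s=0.509798. N=√(1·6·6·1)=6.000000
k∈{2,3} keeps every argument non-negative
  k=2: (−1)^0·6.0000/(2)·0.8603^2·0.5098^2 = +0.577047
  k=3: (−1)^1·6.0000/(6)·0.8603^0·0.5098^4 = -0.067545
d^2_{-1,1}(1.0699) = +0.577047 -0.067545 = +0.509502
D = (+0.999998+0.002000i)·(+0.509502)·(-0.120808-0.992676i) = -0.060540-0.505893i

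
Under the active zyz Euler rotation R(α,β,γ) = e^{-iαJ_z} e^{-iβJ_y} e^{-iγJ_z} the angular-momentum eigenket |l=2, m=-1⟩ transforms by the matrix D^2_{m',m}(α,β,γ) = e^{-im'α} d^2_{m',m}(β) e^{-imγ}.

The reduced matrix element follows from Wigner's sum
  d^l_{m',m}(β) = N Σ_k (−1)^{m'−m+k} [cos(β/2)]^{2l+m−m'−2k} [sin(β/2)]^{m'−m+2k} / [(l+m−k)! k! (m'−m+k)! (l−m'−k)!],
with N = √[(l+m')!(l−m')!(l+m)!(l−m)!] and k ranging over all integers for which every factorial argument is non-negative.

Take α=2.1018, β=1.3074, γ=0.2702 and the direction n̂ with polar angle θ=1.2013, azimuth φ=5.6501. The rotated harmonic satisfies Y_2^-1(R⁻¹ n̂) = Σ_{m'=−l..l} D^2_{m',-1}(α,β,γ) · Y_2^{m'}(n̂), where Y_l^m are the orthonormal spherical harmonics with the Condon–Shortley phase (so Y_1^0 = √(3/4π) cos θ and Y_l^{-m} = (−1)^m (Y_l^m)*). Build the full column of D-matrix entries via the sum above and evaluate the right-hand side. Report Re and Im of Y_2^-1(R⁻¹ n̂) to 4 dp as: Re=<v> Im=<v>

Need the full column D^2_{m',-1} for m'=−2..2 at α=2.1018, β=1.3074, γ=0.2702.
cos(β/2)=0.793839, sin(β/2)=0.608128
d^2_{-2,-1}: single k=1 term ⇒ +0.608446;  D = -0.143795-0.591211i
d^2_{-1,-1}: k∈[0..1] ⇒ +0.397128 -0.699159 = -0.302031;  D = +0.216917-0.210166i
d^2_{0,-1}: k∈[0..1] ⇒ -0.745192 +0.437313 = -0.307878;  D = -0.296708-0.082180i
d^2_{1,-1}: k∈[0..1] ⇒ +0.699159 -0.136766 = +0.562393;  D = -0.145017-0.543374i
d^2_{2,-1}: single k=0 term ⇒ -0.357065;  D = +0.250860-0.254096i
Y_2^{m'}(θ=1.2013,φ=5.6501) and Σ D·Y over m':
  (-0.1438-0.5912i)·(+0.1007+0.3204i)  (+0.2169-0.2102i)·(+0.2098+0.1539i)  (-0.2967-0.0822i)·(-0.1920+0.0000i)  (-0.1450-0.5434i)·(-0.2098+0.1539i)  (+0.2509-0.2541i)·(+0.1007-0.3204i)
Y_2^-1(R⁻¹ n̂) = +0.367678-0.114885i

Re=0.3677 Im=-0.1149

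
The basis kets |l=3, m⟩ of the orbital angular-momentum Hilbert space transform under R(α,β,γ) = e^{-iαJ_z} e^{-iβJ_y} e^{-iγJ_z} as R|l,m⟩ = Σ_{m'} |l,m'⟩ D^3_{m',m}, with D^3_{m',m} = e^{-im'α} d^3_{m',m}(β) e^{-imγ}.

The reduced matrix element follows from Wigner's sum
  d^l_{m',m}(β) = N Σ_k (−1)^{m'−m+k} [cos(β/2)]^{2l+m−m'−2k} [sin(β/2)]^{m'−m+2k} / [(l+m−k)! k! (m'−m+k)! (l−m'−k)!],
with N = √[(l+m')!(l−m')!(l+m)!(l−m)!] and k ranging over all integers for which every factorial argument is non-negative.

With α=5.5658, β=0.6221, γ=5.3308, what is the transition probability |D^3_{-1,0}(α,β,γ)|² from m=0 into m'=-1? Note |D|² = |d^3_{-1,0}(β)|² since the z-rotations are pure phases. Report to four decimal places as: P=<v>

P=0.3374

D^3_{-1,0}(5.5658,0.6221,5.3308) = e^{-i·-1·5.5658}·d^3_{-1,0}(0.6221)·e^{-i·0·5.3308}. Compute d first:
c=cos(0.6221/2)=0.952013, s=sin(0.6221/2)=0.306058; N=√[2·24·6·6]=41.569219
The bounds max(0,m−m')=1 and min(l+m,l−m')=3 give 3 terms
  k=1: (−1)^0·41.5692/(12)·0.9520^5·0.3061^1 = +0.829103
  k=2: (−1)^1·41.5692/(4)·0.9520^3·0.3061^3 = -0.257071
  k=3: (−1)^2·41.5692/(12)·0.9520^1·0.3061^5 = +0.008856
d^3_{-1,0}(0.6221) = +0.829103 -0.257071 +0.008856 = +0.580889
|D^3_{-1,0}|² = |d^3_{-1,0}(β)|² = (+0.580889)² = 0.337432 (the z-rotation phases have unit modulus)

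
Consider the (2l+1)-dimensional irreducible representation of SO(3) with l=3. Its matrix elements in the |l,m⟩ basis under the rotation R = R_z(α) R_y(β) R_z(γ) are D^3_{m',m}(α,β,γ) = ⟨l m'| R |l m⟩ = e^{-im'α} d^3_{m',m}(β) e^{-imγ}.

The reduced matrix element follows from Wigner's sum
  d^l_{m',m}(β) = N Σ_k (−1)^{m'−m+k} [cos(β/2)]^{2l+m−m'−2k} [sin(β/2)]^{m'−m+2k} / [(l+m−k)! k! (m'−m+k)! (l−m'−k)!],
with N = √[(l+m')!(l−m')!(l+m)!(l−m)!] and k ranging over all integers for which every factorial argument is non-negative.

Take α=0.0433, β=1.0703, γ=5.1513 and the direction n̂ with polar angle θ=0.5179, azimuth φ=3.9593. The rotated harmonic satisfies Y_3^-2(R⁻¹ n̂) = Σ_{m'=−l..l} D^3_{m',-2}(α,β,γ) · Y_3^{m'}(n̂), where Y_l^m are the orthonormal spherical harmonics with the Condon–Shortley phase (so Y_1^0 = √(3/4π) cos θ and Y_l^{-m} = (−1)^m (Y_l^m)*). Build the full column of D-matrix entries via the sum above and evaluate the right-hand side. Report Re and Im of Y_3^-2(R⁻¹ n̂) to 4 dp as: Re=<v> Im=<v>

Need the full column D^3_{m',-2} for m'=−3..3 at α=0.0433, β=1.0703, γ=5.1513.
cos(β/2)=0.860192, sin(β/2)=0.509970
d^3_{-3,-2}: single k=1 term ⇒ +0.588298;  D = -0.314027-0.497476i
d^3_{-2,-2}: k∈[0..1] ⇒ +0.405110 -0.711937 = -0.306827;  D = +0.174858+0.252125i
d^3_{-1,-2}: k∈[0..1] ⇒ -0.759490 +0.533888 = -0.225602;  D = +0.136473+0.179642i
d^3_{0,-2}: k∈[0..1] ⇒ +0.779887 -0.274113 = +0.505774;  D = -0.323103-0.389117i
d^3_{1,-2}: k∈[0..1] ⇒ -0.533888 +0.093825 = -0.440063;  D = +0.295517+0.326076i
d^3_{2,-2}: k∈[0..1] ⇒ +0.250230 -0.017590 = +0.232640;  D = -0.163541-0.165457i
d^3_{3,-2}: single k=0 term ⇒ -0.072677;  D = +0.053279+0.049429i
Y_3^{m'}(θ=0.5179,φ=3.9593) and Σ D·Y over m':
  (-0.3140-0.4975i)·(+0.0391+0.0322i)  (+0.1749+0.2521i)·(-0.0141-0.2172i)  (+0.1365+0.1796i)·(-0.3036+0.3239i)  (-0.3231-0.3891i)·(+0.2512+0.0000i)  (+0.2955+0.3261i)·(+0.3036+0.3239i)  (-0.1635-0.1655i)·(-0.0141+0.2172i)  (+0.0533+0.0494i)·(-0.0391+0.0322i)
Y_3^-2(R⁻¹ n̂) = -0.106073-0.017836i

Re=-0.1061 Im=-0.0178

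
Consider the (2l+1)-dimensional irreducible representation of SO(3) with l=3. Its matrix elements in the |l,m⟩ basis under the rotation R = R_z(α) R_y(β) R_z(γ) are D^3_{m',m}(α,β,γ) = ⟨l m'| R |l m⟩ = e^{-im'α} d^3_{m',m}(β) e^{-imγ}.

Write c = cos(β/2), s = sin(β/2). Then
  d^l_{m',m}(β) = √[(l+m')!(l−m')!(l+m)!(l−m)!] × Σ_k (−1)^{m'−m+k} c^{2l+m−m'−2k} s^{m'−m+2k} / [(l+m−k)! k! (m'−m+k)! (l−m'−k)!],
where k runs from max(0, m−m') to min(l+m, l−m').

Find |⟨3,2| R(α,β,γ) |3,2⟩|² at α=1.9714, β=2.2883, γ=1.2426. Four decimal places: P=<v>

P=0.0136

First d^3_{2,2}(β=2.2883), then the phase factors e^{-i(2)α} and e^{-i(2)γ}:
Half-angle: c=0.413820, s=0.910359. N=√(120·1·120·1)=120.000000
k∈{0,1} keeps every argument non-negative
  k=0: (−1)^0·120.0000/(120)·0.4138^6·0.9104^0 = +0.005022
  k=1: (−1)^1·120.0000/(24)·0.4138^4·0.9104^2 = -0.121518
d^3_{2,2}(2.2883) = +0.005022 -0.121518 = -0.116496
|D^3_{2,2}|² = |d^3_{2,2}(β)|² = (-0.116496)² = 0.013571 (the z-rotation phases have unit modulus)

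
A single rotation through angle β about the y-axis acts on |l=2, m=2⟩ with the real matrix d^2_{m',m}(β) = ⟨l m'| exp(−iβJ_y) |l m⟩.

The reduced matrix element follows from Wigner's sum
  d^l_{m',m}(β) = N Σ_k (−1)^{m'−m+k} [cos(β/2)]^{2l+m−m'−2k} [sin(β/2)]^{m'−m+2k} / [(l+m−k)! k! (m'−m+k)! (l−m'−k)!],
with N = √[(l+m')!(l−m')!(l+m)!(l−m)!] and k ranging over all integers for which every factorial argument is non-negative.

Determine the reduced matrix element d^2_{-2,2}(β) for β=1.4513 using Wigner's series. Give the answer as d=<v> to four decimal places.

d=0.1939

d^2_{-2,2}(β=1.4513) via Wigner's sum:
Half-angle: c=0.748068, s=0.663622. N=√(1·24·24·1)=24.000000
k: max(0,(2)−(-2))=4 … min(2+(2),2−(-2))=4
  k=4: (−1)^0·24.0000/(24)·0.7481^0·0.6636^4 = +0.193947
d^2_{-2,2}(1.4513) = +0.193947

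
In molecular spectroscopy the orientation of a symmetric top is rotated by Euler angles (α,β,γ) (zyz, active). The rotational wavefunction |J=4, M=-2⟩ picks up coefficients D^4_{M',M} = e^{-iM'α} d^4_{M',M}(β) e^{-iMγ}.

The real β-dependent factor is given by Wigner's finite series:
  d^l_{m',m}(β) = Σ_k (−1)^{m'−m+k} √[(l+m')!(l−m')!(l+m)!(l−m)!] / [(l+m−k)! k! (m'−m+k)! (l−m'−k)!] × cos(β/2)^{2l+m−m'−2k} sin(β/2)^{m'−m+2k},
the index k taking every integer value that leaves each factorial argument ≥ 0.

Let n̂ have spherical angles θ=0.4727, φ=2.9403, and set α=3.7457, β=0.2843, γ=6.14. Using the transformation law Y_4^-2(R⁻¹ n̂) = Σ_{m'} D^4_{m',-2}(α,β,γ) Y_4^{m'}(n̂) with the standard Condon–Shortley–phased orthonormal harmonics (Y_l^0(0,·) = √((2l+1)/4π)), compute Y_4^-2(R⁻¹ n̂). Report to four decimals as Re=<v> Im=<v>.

Need the full column D^4_{m',-2} for m'=−4..4 at α=3.7457, β=0.2843, γ=6.14.
cos(β/2)=0.989914, sin(β/2)=0.141672
d^4_{-4,-2}: single k=2 term ⇒ +0.099938;  D = -0.053023+0.084712i
d^4_{-3,-2}: k∈[1..2] ⇒ +0.493774 -0.030340 = +0.463434;  D = -0.020776-0.462968i
d^4_{-2,-2}: k∈[0..2] ⇒ +0.922101 -0.226638 +0.005802 = +0.701266;  D = +0.423812+0.558711i
d^4_{-1,-2}: k∈[0..2] ⇒ -0.559888 +0.057338 -0.000783 = -0.503332;  D = +0.478138+0.157250i
d^4_{0,-2}: k∈[0..2] ⇒ +0.179173 -0.009786 +0.000075 = +0.169462;  D = +0.162560-0.047868i
d^4_{1,-2}: k∈[0..2] ⇒ -0.038225 +0.001174 -0.000005 = -0.037056;  D = +0.023310-0.028806i
d^4_{2,-2}: k∈[0..2] ⇒ +0.005802 -0.000095 +0.000000 = +0.005708;  D = +0.000435-0.005691i
d^4_{3,-2}: k∈[0..1] ⇒ -0.000621 +0.000004 = -0.000617;  D = -0.000311-0.000533i
d^4_{4,-2}: single k=0 term ⇒ +0.000042;  D = -0.000038-0.000018i
Y_4^{m'}(θ=0.4727,φ=2.9403) and Σ D·Y over m':
  (-0.0530+0.0847i)·(+0.0132+0.0137i)  (-0.0208-0.4630i)·(-0.0866-0.0597i)  (+0.4238+0.5587i)·(+0.2902+0.1236i)  (+0.4781+0.1572i)·(-0.4790-0.0977i)  (+0.1626-0.0479i)·(+0.1282+0.0000i)  (+0.0233-0.0288i)·(+0.4790-0.0977i)  (+0.0004-0.0057i)·(+0.2902-0.1236i)  (-0.0003-0.0005i)·(+0.0866-0.0597i)  (-0.0000-0.0000i)·(+0.0132-0.0137i)
Y_4^-2(R⁻¹ n̂) = -0.158840+0.110249i

Re=-0.1588 Im=0.1102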